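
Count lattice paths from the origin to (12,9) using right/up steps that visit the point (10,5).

Paths (0,0)->(10,5): C(15,5) = 3003.
Paths (10,5)->(12,9): C(6,4) = 15.
By multiplication principle: 3003 x 15.

Final answer: 45045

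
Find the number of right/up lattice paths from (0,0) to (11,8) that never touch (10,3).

Total paths to (11,8): C(19,8) = 75582.
Paths through (10,3): C(13,3) x C(6,5) = 1716.
Avoiding (10,3): 75582 - 1716.

Final answer: 73866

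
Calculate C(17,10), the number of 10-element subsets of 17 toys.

C(17,10) = 17!/(10! x 7!).

Final answer: \binom{17}{10} = 19448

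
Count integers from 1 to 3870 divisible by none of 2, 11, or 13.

|div by 2|=1935, |div by 11|=351, |div by 13|=297.
|div by 2&11|=175, |div by 2&13|=148, |div by 11&13|=27, |div by all|=13.
By inclusion-exclusion, divisible by at least one: 1935+351+297-175-148-27+13 = 2246.
Not divisible by any: 3870 - 2246.

Final answer: 1624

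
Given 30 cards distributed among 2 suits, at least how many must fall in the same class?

By pigeonhole with 30 objects and 2 categories: ceiling(30/2).

Final answer: 15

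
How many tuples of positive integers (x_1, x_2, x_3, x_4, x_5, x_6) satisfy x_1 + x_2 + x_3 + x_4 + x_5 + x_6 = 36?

Substitute x'_i = x_i - 1 (so x'_i >= 0). Then sum x'_i = 36 - 6 = 30.
Stars and bars: C(30+6-1, 6-1) = C(35,5).

Final answer: C(35,5) = 324632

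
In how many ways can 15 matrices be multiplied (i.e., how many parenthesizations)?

This is counted by the nth Catalan number C_n. Here n = 15 - 1 = 14.
Using C_0 = 1 and C_(k+1) = C_k x 2(2k+1)/(k+2), build up term by term: C_1=1, C_2=2, C_3=5, C_4=14, C_5=42, C_6=132, C_7=429, C_8=1430, C_9=4862, C_10=16796, C_11=58786, C_12=208012, C_13=742900, C_14=2674440.

Final answer: C_{14} = 2674440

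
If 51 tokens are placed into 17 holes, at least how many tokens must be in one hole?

By the pigeonhole principle: ceiling(51/17).

Final answer: 3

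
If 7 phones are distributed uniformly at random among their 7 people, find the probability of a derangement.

D(n) = (n-1)(D(n-1) + D(n-2)), D(0)=1, D(1)=0.
Building up: D(2)=1, D(3)=2, D(4)=9, D(5)=44, D(6)=265, D(7)=1854.
Total arrangements: 7! = 5040.
Probability = D(7)/7! = 103/280.

Final answer: D(7)/7! = 1854/5040 = 0.367857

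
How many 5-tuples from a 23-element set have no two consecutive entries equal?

First character: 23 choices. Each subsequent: 22 choices (must differ from the previous one).
Total: 23 x 22^4.

Final answer: 23 x 22^{4} = 5387888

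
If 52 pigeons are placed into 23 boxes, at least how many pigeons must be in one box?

By the pigeonhole principle: ceiling(52/23).

Final answer: 3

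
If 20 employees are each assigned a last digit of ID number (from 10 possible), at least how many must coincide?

There are 10 possible values for last digit of ID number. With 20 employees and 10 categories, by pigeonhole: ceiling(20/10).

Final answer: 2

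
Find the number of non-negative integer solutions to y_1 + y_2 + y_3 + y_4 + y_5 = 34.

Stars and bars with 34 stars and 4 bars:
C(34+5-1, 5-1) = C(38,4).

Final answer: C(38,4) = 73815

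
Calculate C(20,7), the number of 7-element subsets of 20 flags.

C(20,7) = 20!/(7! x 13!).

Final answer: \binom{20}{7} = 77520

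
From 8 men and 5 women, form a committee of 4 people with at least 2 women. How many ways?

Sum over valid woman counts:
C(5,2)C(8,2) = 280
C(5,3)C(8,1) = 80
C(5,4)C(8,0) = 5
Total: 280 + 80 + 5.

Final answer: 365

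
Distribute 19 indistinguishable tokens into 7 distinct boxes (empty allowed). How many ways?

Stars and bars: C(n+k-1, k-1) = C(25,6).

Final answer: C(25,6) = 177100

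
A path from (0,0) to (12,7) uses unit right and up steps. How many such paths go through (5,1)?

Paths (0,0)->(5,1): C(6,1) = 6.
Paths (5,1)->(12,7): C(13,6) = 1716.
By multiplication principle: 6 x 1716.

Final answer: 10296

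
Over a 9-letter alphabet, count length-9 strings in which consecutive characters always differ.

Let g(n) count such strings. g(1) = 9, and each valid string of length n-1 extends in 8 ways (any symbol but the last), so g(n) = 8 g(n-1).
Total: g(9) = 9 x 8^8.

Final answer: 9 x 8^{8} = 150994944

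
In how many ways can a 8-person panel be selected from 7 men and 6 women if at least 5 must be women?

Sum over valid woman counts:
C(6,5)C(7,3) = 210
C(6,6)C(7,2) = 21
Total: 210 + 21.

Final answer: 231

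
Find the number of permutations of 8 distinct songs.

The number of ways to arrange 8 distinct objects is 8!.

Final answer: 8! = 40320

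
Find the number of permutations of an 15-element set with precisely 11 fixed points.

Choose which 11 elements are fixed: C(15,11) = 1365.
Derange the remaining 4 using D(j) = (j-1)(D(j-1) + D(j-2)), D(0)=1, D(1)=0: D(2)=1, D(3)=2, D(4)=9.
Total: 1365 x 9.

Final answer: C(15,11) D(4) = 12285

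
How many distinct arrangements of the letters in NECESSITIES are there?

Letters (C:1, E:3, I:2, N:1, S:3, T:1). Total letters: 11.
Permutations = 11!/(3! x 3! x 2!).

Final answer: 554400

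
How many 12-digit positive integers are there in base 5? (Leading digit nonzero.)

These are the integers in [5^11, 5^12), so the count is 5^12 - 5^11 = 4 x 5^11.

Final answer: 195312500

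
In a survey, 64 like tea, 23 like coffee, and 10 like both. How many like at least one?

|A union B| = |A| + |B| - |A intersect B| = 64 + 23 - 10.

Final answer: 77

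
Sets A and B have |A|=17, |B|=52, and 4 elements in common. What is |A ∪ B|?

|A union B| = |A| + |B| - |A intersect B| = 17 + 52 - 4.

Final answer: 65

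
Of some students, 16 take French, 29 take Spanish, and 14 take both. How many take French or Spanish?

|A union B| = |A| + |B| - |A intersect B| = 16 + 29 - 14.

Final answer: 31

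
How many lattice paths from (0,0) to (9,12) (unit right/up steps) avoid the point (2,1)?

Total paths to (9,12): C(21,12) = 293930.
Paths through (2,1): C(3,1) x C(18,11) = 95472.
Avoiding (2,1): 293930 - 95472.

Final answer: 198458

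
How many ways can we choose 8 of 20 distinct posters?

C(20,8) = 20!/(8! x (20-8)!).

Final answer: C(20,8) = 125970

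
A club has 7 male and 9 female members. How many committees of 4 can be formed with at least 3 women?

Sum over valid woman counts:
C(9,3)C(7,1) = 588
C(9,4)C(7,0) = 126
Total: 588 + 126.

Final answer: 714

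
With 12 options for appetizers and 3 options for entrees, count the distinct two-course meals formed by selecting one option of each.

By the multiplication principle: 12 x 3.

Final answer: 36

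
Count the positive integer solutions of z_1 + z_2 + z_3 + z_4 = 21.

Substitute z'_i = z_i - 1 (so z'_i >= 0). Then sum z'_i = 21 - 4 = 17.
Stars and bars: C(17+4-1, 4-1) = C(20,3).

Final answer: C(20,3) = 1140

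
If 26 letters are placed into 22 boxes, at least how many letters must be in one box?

By the pigeonhole principle: ceiling(26/22).

Final answer: 2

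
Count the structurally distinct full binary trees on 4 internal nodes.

This is counted by the nth Catalan number C_n. Here n = 4.
Using C_0 = 1 and C_(k+1) = C_k x 2(2k+1)/(k+2), build up term by term: C_1=1, C_2=2, C_3=5, C_4=14.

Final answer: C_{4} = 14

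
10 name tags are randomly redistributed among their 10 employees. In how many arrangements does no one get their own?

Use the recurrence D(n) = (n-1)(D(n-1) + D(n-2)) with D(0)=1, D(1)=0.
D(2) = 1 x (0 + 1) = 1
D(3) = 2 x (1 + 0) = 2
D(4) = 3 x (2 + 1) = 9
D(5) = 4 x (9 + 2) = 44
D(6) = 5 x (44 + 9) = 265
D(7) = 6 x (265 + 44) = 1854
D(8) = 7 x (1854 + 265) = 14833
D(9) = 8 x (14833 + 1854) = 133496
D(10) = 9 x (D(9) + D(8)) = 9 x (133496 + 14833)

Final answer: D(10) = 1334961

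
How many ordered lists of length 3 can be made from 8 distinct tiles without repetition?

P(8,3) = 8!/(8-3)! = 8!/5!.

Final answer: P(8,3) = 336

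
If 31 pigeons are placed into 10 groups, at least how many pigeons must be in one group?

By the pigeonhole principle: ceiling(31/10).

Final answer: 4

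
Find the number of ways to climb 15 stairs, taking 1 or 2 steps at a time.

Let f(n) be the number of climbs. Removing the last move (1 or 2 steps) gives f(n) = f(n-1) + f(n-2); base cases f(1)=1, f(2)=2.
Computing successive values: f(1)=1, f(2)=2, f(3)=3, f(4)=5, f(5)=8, f(6)=13, f(7)=21, f(8)=34, f(9)=55, f(10)=89, f(11)=144, f(12)=233, f(13)=377, f(14)=610, f(15)=987.

Final answer: 987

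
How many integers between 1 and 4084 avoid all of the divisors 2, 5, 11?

|div by 2|=2042, |div by 5|=816, |div by 11|=371.
|div by 2&5|=408, |div by 2&11|=185, |div by 5&11|=74, |div by all|=37.
By inclusion-exclusion, divisible by at least one: 2042+816+371-408-185-74+37 = 2599.
Not divisible by any: 4084 - 2599.

Final answer: 1485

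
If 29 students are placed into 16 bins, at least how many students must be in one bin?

By the pigeonhole principle: ceiling(29/16).

Final answer: 2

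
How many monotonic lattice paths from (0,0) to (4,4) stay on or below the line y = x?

Total monotonic paths to (4,4): C(8,4) = 70.
Reflecting each bad path at its first crossing gives a bijection with paths to (3,5): C(8,5) = 56.
Valid Dyck paths: 70 - 56.
(Check: C(8,4) - C(8,5) = C(8,4)/5, the Catalan number C_{4}.)

Final answer: C_{4} = 14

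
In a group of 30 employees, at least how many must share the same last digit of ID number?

There are 10 possible values for last digit of ID number. With 30 employees and 10 categories, by pigeonhole: ceiling(30/10).

Final answer: 3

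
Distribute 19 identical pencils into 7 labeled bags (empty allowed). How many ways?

Stars and bars: C(n+k-1, k-1) = C(25,6).

Final answer: C(25,6) = 177100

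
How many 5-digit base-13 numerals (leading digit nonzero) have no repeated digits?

The leading digit has 12 choices (anything but zero); the next has 12 (anything but the first), then 11, and so on, one fewer each time.
Total: 12 x 12 x 11 x 10 x 9.

Final answer: 142560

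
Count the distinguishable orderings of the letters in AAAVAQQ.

Letters (A:4, Q:2, V:1). Total letters: 7.
Permutations = 7!/(4! x 2!).

Final answer: 105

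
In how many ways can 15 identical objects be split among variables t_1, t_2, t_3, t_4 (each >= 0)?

Stars and bars with 15 stars and 3 bars:
C(15+4-1, 4-1) = C(18,3).

Final answer: C(18,3) = 816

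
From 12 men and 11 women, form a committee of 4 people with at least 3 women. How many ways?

Sum over valid woman counts:
C(11,3)C(12,1) = 1980
C(11,4)C(12,0) = 330
Total: 1980 + 330.

Final answer: 2310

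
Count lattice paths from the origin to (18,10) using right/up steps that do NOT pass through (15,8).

Total paths to (18,10): C(28,10) = 13123110.
Paths through (15,8): C(23,8) x C(5,2) = 4903140.
Avoiding (15,8): 13123110 - 4903140.

Final answer: 8219970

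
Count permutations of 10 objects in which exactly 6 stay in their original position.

Choose which 6 elements are fixed: C(10,6) = 210.
Derange the remaining 4 using D(j) = (j-1)(D(j-1) + D(j-2)), D(0)=1, D(1)=0: D(2)=1, D(3)=2, D(4)=9.
Total: 210 x 9.

Final answer: C(10,6) D(4) = 1890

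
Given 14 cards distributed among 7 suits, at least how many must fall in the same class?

By pigeonhole with 14 objects and 7 categories: ceiling(14/7).

Final answer: 2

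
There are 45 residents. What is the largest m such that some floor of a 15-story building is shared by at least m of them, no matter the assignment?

There are 15 possible values for floor of a 15-story building. With 45 residents and 15 categories, by pigeonhole: ceiling(45/15).

Final answer: 3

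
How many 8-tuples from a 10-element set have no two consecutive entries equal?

First character: 10 choices. Each subsequent: 9 choices (must differ from the previous one).
Total: 10 x 9^7.

Final answer: 10 x 9^{7} = 47829690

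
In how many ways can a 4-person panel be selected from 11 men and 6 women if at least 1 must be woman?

Sum over valid woman counts:
C(6,1)C(11,3) = 990
C(6,2)C(11,2) = 825
C(6,3)C(11,1) = 220
C(6,4)C(11,0) = 15
Total: 990 + 825 + 220 + 15.

Final answer: 2050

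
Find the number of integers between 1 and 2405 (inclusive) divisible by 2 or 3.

Multiples of 2: 1202. Multiples of 3: 801. Of both (lcm=6): 400.
By inclusion-exclusion: 1202 + 801 - 400.

Final answer: 1603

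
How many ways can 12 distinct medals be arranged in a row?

The number of ways to arrange 12 distinct objects is 12!.

Final answer: 12! = 479001600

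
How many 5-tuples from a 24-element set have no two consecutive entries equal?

Let g(n) count such strings. g(1) = 24, and each valid string of length n-1 extends in 23 ways (any symbol but the last), so g(n) = 23 g(n-1).
Total: g(5) = 24 x 23^4.

Final answer: 24 x 23^{4} = 6716184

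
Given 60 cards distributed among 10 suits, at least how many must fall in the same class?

By pigeonhole with 60 objects and 10 categories: ceiling(60/10).

Final answer: 6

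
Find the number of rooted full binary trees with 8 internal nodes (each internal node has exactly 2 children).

This is a standard Catalan-number count: the answer is C_n. Here n = 8.
C_n = (2n)!/(n!(n+1)!), so C_{8} = 16!/(8! x 9!) = C(16,8)/9 = 12870/9.

Final answer: C_{8} = 1430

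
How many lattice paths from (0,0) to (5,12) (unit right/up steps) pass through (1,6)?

Paths (0,0)->(1,6): C(7,6) = 7.
Paths (1,6)->(5,12): C(10,6) = 210.
By multiplication principle: 7 x 210.

Final answer: 1470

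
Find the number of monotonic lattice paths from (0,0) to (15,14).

Each path has 15 right steps and 14 up steps in some order (29 steps total).
Choose which 14 of the 29 steps are up: C(29,14).

Final answer: C(29,14) = 77558760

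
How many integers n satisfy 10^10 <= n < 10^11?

These are the integers in [10^10, 10^11), so the count is 10^11 - 10^10 = 9 x 10^10.

Final answer: 90000000000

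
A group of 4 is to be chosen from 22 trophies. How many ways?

C(22,4) = 22!/(4! x (22-4)!).

Final answer: C(22,4) = 7315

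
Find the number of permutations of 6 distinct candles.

The number of ways to arrange 6 distinct objects is 6!.

Final answer: 6! = 720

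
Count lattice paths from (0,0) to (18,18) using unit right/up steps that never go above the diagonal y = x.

Total monotonic paths to (18,18): C(36,18) = 9075135300.
By the reflection principle, paths that go above the diagonal number C(36,19) = 8597496600.
Valid Dyck paths: 9075135300 - 8597496600.
(This is the Catalan number C_{18}.)

Final answer: C_{18} = 477638700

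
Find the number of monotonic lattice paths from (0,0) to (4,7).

Each path has 4 right steps and 7 up steps in some order (11 steps total).
Choose which 7 of the 11 steps are up: C(11,7).

Final answer: C(11,7) = 330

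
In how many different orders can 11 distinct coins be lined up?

The number of ways to arrange 11 distinct objects is 11!.

Final answer: 11! = 39916800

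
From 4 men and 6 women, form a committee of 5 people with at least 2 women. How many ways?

Sum over valid woman counts:
C(6,2)C(4,3) = 60
C(6,3)C(4,2) = 120
C(6,4)C(4,1) = 60
C(6,5)C(4,0) = 6
Total: 60 + 120 + 60 + 6.

Final answer: 246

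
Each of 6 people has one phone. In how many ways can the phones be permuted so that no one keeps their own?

Use the recurrence D(n) = (n-1)(D(n-1) + D(n-2)) with D(0)=1, D(1)=0.
D(2) = 1 x (0 + 1) = 1
D(3) = 2 x (1 + 0) = 2
D(4) = 3 x (2 + 1) = 9
D(5) = 4 x (9 + 2) = 44
D(6) = 5 x (D(5) + D(4)) = 5 x (44 + 9)

Final answer: D(6) = 265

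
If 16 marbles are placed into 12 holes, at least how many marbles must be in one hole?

By the pigeonhole principle: ceiling(16/12).

Final answer: 2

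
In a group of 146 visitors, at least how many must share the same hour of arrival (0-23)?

There are 24 possible values for hour of arrival (0-23). With 146 visitors and 24 categories, by pigeonhole: ceiling(146/24).

Final answer: 7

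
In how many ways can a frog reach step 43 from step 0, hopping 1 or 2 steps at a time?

Let f(n) count the ways. The last step is size 1 or 2, so f(n) = f(n-1) + f(n-2) with f(1)=1, f(2)=2.
Building up term by term: f(1)=1, f(2)=2, f(3)=3, f(4)=5, f(5)=8, f(6)=13, f(7)=21, f(8)=34, f(9)=55, f(10)=89, f(11)=144, f(12)=233, f(13)=377, f(14)=610, f(15)=987, f(16)=1597, f(17)=2584, f(18)=4181, f(19)=6765, f(20)=10946, f(21)=17711, f(22)=28657, f(23)=46368, f(24)=75025, f(25)=121393, f(26)=196418, f(27)=317811, f(28)=514229, f(29)=832040, f(30)=1346269, f(31)=2178309, f(32)=3524578, f(33)=5702887, f(34)=9227465, f(35)=14930352, f(36)=24157817, f(37)=39088169, f(38)=63245986, f(39)=102334155, f(40)=165580141, f(41)=267914296, f(42)=433494437, f(43)=701408733.

Final answer: 701408733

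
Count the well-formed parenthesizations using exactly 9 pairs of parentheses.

This is a standard Catalan-number count: the answer is C_n. Here n = 9 (pairs).
C_n = C(2n,n) - C(2n,n+1), so C_{9} = C(18,9) - C(18,10) = 48620 - 43758.

Final answer: C_{9} = 4862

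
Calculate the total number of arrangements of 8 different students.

The number of ways to arrange 8 distinct objects is 8!.

Final answer: 8! = 40320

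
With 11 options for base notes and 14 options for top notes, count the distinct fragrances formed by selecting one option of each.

By the multiplication principle: 11 x 14.

Final answer: 154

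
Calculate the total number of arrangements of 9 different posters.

The number of ways to arrange 9 distinct objects is 9!.

Final answer: 9! = 362880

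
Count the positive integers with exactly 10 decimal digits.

First digit: 9 choices (1-9). Each of the remaining 9 digits: 10 choices.
Total: 9 x 10^9.

Final answer: 9000000000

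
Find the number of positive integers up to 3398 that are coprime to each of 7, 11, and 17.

|div by 7|=485, |div by 11|=308, |div by 17|=199.
|div by 7&11|=44, |div by 7&17|=28, |div by 11&17|=18, |div by all|=2.
By inclusion-exclusion, divisible by at least one: 485+308+199-44-28-18+2 = 904.
Not divisible by any: 3398 - 904.

Final answer: 2494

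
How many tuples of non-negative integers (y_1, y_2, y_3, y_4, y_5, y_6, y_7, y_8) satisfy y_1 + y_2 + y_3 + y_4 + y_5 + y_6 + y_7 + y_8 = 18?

Stars and bars with 18 stars and 7 bars:
C(18+8-1, 8-1) = C(25,7).

Final answer: C(25,7) = 480700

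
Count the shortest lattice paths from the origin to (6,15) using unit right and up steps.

Each path has 6 right steps and 15 up steps in some order (21 steps total).
Choose which 15 of the 21 steps are up: C(21,15).

Final answer: C(21,15) = 54264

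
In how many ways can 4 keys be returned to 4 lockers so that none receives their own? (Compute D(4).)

Derangements satisfy D(n) = (n-1)(D(n-1) + D(n-2)), starting from D(0)=1, D(1)=0.
D(2) = 1 x (0 + 1) = 1
D(3) = 2 x (1 + 0) = 2
D(4) = 3 x (D(3) + D(2)) = 3 x (2 + 1)

Final answer: D(4) = 9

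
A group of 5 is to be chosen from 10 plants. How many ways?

C(10,5) = 10!/(5! x (10-5)!).

Final answer: C(10,5) = 252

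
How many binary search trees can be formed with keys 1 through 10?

This is a standard Catalan-number count: the answer is C_n. Here n = 10.
C_n = C(2n,n)/(n+1), so C_{10} = C(20,10)/11 = 184756/11.

Final answer: C_{10} = 16796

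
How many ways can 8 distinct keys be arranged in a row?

The number of ways to arrange 8 distinct objects is 8!.

Final answer: 8! = 40320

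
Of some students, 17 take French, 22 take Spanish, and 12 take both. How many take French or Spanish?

|A union B| = |A| + |B| - |A intersect B| = 17 + 22 - 12.

Final answer: 27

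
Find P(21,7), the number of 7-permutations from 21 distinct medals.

P(21,7) = 21!/(21-7)! = 21!/14!.

Final answer: P(21,7) = 586051200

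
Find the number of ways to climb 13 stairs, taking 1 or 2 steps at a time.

Condition on the final move: it is a 1-step (f(n-1) ways to get there) or a 2-step (f(n-2) ways), so f(n) = f(n-1) + f(n-2), with f(1)=1, f(2)=2.
Iterating the recurrence: f(1)=1, f(2)=2, f(3)=3, f(4)=5, f(5)=8, f(6)=13, f(7)=21, f(8)=34, f(9)=55, f(10)=89, f(11)=144, f(12)=233, f(13)=377.

Final answer: 377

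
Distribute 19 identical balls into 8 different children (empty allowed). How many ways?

Stars and bars: C(n+k-1, k-1) = C(26,7).

Final answer: C(26,7) = 657800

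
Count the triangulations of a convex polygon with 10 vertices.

The structures are counted by the Catalan number C_n. Here n = 10 - 2 = 8.
Using C_0 = 1 and C_(k+1) = C_k x 2(2k+1)/(k+2), build up term by term: C_1=1, C_2=2, C_3=5, C_4=14, C_5=42, C_6=132, C_7=429, C_8=1430.

Final answer: C_{8} = 1430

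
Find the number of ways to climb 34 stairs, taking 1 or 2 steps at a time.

Let f(n) count the ways. The last step is size 1 or 2, so f(n) = f(n-1) + f(n-2) with f(1)=1, f(2)=2.
Building up term by term: f(1)=1, f(2)=2, f(3)=3, f(4)=5, f(5)=8, f(6)=13, f(7)=21, f(8)=34, f(9)=55, f(10)=89, f(11)=144, f(12)=233, f(13)=377, f(14)=610, f(15)=987, f(16)=1597, f(17)=2584, f(18)=4181, f(19)=6765, f(20)=10946, f(21)=17711, f(22)=28657, f(23)=46368, f(24)=75025, f(25)=121393, f(26)=196418, f(27)=317811, f(28)=514229, f(29)=832040, f(30)=1346269, f(31)=2178309, f(32)=3524578, f(33)=5702887, f(34)=9227465.

Final answer: 9227465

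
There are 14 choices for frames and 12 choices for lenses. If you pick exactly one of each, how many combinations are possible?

By the multiplication principle: 14 x 12.

Final answer: 168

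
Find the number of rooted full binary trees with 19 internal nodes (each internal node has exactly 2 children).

The structures are counted by the Catalan number C_n. Here n = 19.
Using C_0 = 1 and C_(k+1) = C_k x 2(2k+1)/(k+2), build up term by term: C_1=1, C_2=2, C_3=5, C_4=14, C_5=42, C_6=132, C_7=429, C_8=1430, C_9=4862, C_10=16796, C_11=58786, C_12=208012, C_13=742900, C_14=2674440, C_15=9694845, C_16=35357670, C_17=129644790, C_18=477638700, C_19=1767263190.

Final answer: C_{19} = 1767263190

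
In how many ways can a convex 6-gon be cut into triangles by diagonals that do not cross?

This is counted by the nth Catalan number C_n. Here n = 6 - 2 = 4.
Using C_0 = 1 and C_(k+1) = C_k x 2(2k+1)/(k+2), build up term by term: C_1=1, C_2=2, C_3=5, C_4=14.

Final answer: C_{4} = 14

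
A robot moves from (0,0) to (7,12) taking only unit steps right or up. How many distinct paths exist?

Each path has 7 right steps and 12 up steps in some order (19 steps total).
Choose which 12 of the 19 steps are up: C(19,12).

Final answer: C(19,12) = 50388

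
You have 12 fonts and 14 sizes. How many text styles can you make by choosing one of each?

By the multiplication principle: 12 x 14.

Final answer: 168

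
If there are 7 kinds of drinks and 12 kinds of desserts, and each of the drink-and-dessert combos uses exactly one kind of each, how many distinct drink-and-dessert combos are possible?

By the multiplication principle: 7 x 12.

Final answer: 84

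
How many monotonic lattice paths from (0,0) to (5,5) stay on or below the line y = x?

Total monotonic paths to (5,5): C(10,5) = 252.
By the reflection principle, paths that go above the diagonal number C(10,6) = 210.
Valid Dyck paths: 252 - 210.
(These counts are the Catalan numbers.)

Final answer: C_{5} = 42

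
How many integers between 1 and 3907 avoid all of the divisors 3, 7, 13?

|div by 3|=1302, |div by 7|=558, |div by 13|=300.
|div by 3&7|=186, |div by 3&13|=100, |div by 7&13|=42, |div by all|=14.
By inclusion-exclusion, divisible by at least one: 1302+558+300-186-100-42+14 = 1846.
Not divisible by any: 3907 - 1846.

Final answer: 2061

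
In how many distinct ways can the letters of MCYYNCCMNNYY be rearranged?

Letters (C:3, M:2, N:3, Y:4). Total letters: 12.
Permutations = 12!/(4! x 3! x 3! x 2!).

Final answer: 277200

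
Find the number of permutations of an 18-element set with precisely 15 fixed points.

Choose which 15 elements are fixed: C(18,15) = 816.
Derange the remaining 3 using D(j) = (j-1)(D(j-1) + D(j-2)), D(0)=1, D(1)=0: D(2)=1, D(3)=2.
Total: 816 x 2.

Final answer: C(18,15) D(3) = 1632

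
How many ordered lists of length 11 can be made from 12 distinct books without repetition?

P(12,11) = 12!/(12-11)! = 12!/1!.

Final answer: P(12,11) = 479001600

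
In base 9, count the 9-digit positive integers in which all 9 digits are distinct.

First digit: 8 (nonzero). Second: 8 (not first). Third: 7, etc.
Total: 8 x 8 x 7 x 6 x 5 x 4 x 3 x 2 x 1.

Final answer: 322560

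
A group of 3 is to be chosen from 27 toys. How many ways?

C(27,3) = 27!/(3! x 24!).

Final answer: \binom{27}{3} = 2925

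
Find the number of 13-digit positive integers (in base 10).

These are the integers in [10^12, 10^13), so the count is 10^13 - 10^12 = 9 x 10^12.

Final answer: 9000000000000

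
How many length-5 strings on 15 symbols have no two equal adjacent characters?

First character: 15 choices. Each subsequent: 14 choices (must differ from the previous one).
Total: 15 x 14^4.

Final answer: 15 x 14^{4} = 576240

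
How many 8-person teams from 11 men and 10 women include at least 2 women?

Sum over valid woman counts:
C(10,2)C(11,6) = 20790
C(10,3)C(11,5) = 55440
C(10,4)C(11,4) = 69300
C(10,5)C(11,3) = 41580
C(10,6)C(11,2) = 11550
C(10,7)C(11,1) = 1320
C(10,8)C(11,0) = 45
Total: 20790 + 55440 + 69300 + 41580 + 11550 + 1320 + 45.

Final answer: 200025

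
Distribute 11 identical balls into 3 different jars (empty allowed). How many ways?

Stars and bars: C(n+k-1, k-1) = C(13,2).

Final answer: C(13,2) = 78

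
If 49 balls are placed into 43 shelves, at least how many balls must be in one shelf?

By the pigeonhole principle: ceiling(49/43).

Final answer: 2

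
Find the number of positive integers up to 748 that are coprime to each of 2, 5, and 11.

|div by 2|=374, |div by 5|=149, |div by 11|=68.
|div by 2&5|=74, |div by 2&11|=34, |div by 5&11|=13, |div by all|=6.
By inclusion-exclusion, divisible by at least one: 374+149+68-74-34-13+6 = 476.
Not divisible by any: 748 - 476.

Final answer: 272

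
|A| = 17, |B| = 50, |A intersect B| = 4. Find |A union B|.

|A union B| = |A| + |B| - |A intersect B| = 17 + 50 - 4.

Final answer: 63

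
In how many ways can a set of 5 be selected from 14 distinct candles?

C(14,5) = 14!/(5! x (14-5)!).

Final answer: C(14,5) = 2002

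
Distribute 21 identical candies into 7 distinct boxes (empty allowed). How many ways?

Stars and bars: C(n+k-1, k-1) = C(27,6).

Final answer: C(27,6) = 296010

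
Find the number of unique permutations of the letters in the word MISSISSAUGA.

Letters (A:2, G:1, I:2, M:1, S:4, U:1). Total letters: 11.
Permutations = 11!/(4! x 2! x 2!).

Final answer: 415800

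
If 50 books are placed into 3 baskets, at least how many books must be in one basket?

By the pigeonhole principle: ceiling(50/3).

Final answer: 17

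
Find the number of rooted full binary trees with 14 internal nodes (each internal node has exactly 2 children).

This is a standard Catalan-number count: the answer is C_n. Here n = 14.
C_n = (2n)!/(n!(n+1)!), so C_{14} = 28!/(14! x 15!) = C(28,14)/15 = 40116600/15.

Final answer: C_{14} = 2674440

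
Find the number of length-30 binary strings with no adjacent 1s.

A valid string ends in 0 (append to any length-(n-1) valid string) or in 01 (append to any length-(n-2) valid string), so a(n) = a(n-1) + a(n-2) with a(1)=2, a(2)=3.
Building up term by term: a(1)=2, a(2)=3, a(3)=5, a(4)=8, a(5)=13, a(6)=21, a(7)=34, a(8)=55, a(9)=89, a(10)=144, a(11)=233, a(12)=377, a(13)=610, a(14)=987, a(15)=1597, a(16)=2584, a(17)=4181, a(18)=6765, a(19)=10946, a(20)=17711, a(21)=28657, a(22)=46368, a(23)=75025, a(24)=121393, a(25)=196418, a(26)=317811, a(27)=514229, a(28)=832040, a(29)=1346269, a(30)=2178309.

Final answer: 2178309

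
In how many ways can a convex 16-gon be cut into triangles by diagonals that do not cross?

The structures are counted by the Catalan number C_n. Here n = 16 - 2 = 14.
Using C_0 = 1 and C_(k+1) = C_k x 2(2k+1)/(k+2), build up term by term: C_1=1, C_2=2, C_3=5, C_4=14, C_5=42, C_6=132, C_7=429, C_8=1430, C_9=4862, C_10=16796, C_11=58786, C_12=208012, C_13=742900, C_14=2674440.

Final answer: C_{14} = 2674440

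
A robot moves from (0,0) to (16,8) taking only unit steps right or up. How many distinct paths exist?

Each path has 16 right steps and 8 up steps in some order (24 steps total).
Choose which 8 of the 24 steps are up: C(24,8).

Final answer: C(24,8) = 735471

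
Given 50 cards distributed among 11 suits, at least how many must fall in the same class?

By pigeonhole with 50 objects and 11 categories: ceiling(50/11).

Final answer: 5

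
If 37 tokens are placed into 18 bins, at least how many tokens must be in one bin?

By the pigeonhole principle: ceiling(37/18).

Final answer: 3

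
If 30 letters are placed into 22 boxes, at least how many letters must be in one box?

By the pigeonhole principle: ceiling(30/22).

Final answer: 2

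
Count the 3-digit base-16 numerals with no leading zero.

Leading digit: 15 options (nonzero). Other 2 digit(s): 16 options each.
Total: 15 x 16^2.

Final answer: 3840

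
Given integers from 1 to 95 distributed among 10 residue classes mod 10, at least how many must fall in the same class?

By pigeonhole with 95 objects and 10 categories: ceiling(95/10).

Final answer: 10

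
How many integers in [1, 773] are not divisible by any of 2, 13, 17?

|div by 2|=386, |div by 13|=59, |div by 17|=45.
|div by 2&13|=29, |div by 2&17|=22, |div by 13&17|=3, |div by all|=1.
By inclusion-exclusion, divisible by at least one: 386+59+45-29-22-3+1 = 437.
Not divisible by any: 773 - 437.

Final answer: 336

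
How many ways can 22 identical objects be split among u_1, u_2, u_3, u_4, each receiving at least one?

Substitute u'_i = u_i - 1 (so u'_i >= 0). Then sum u'_i = 22 - 4 = 18.
Stars and bars: C(18+4-1, 4-1) = C(21,3).

Final answer: C(21,3) = 1330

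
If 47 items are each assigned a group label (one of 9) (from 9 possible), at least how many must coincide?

There are 9 possible values for group label (one of 9). With 47 items and 9 categories, by pigeonhole: ceiling(47/9).

Final answer: 6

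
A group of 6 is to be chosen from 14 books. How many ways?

C(14,6) = 14!/(6! x (14-6)!).

Final answer: C(14,6) = 3003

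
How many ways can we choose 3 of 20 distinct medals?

C(20,3) = 20!/(3! x 17!).

Final answer: \binom{20}{3} = 1140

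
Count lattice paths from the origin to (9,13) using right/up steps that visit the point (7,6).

Paths (0,0)->(7,6): C(13,6) = 1716.
Paths (7,6)->(9,13): C(9,7) = 36.
By multiplication principle: 1716 x 36.

Final answer: 61776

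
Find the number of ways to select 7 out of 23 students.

C(23,7) = 23!/(7! x (23-7)!).

Final answer: C(23,7) = 245157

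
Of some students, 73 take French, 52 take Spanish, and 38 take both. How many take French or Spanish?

|A union B| = |A| + |B| - |A intersect B| = 73 + 52 - 38.

Final answer: 87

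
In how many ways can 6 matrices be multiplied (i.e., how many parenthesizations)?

This is a standard Catalan-number count: the answer is C_n. Here n = 6 - 1 = 5.
C_n = C(2n,n)/(n+1), so C_{5} = C(10,5)/6 = 252/6.

Final answer: C_{5} = 42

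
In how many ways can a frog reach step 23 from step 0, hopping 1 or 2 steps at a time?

Let f(n) be the number of climbs. Removing the last move (1 or 2 steps) gives f(n) = f(n-1) + f(n-2); base cases f(1)=1, f(2)=2.
Iterating the recurrence: f(1)=1, f(2)=2, f(3)=3, f(4)=5, f(5)=8, f(6)=13, f(7)=21, f(8)=34, f(9)=55, f(10)=89, f(11)=144, f(12)=233, f(13)=377, f(14)=610, f(15)=987, f(16)=1597, f(17)=2584, f(18)=4181, f(19)=6765, f(20)=10946, f(21)=17711, f(22)=28657, f(23)=46368.

Final answer: 46368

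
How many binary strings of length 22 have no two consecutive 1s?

Let a(n) count valid strings. If the last bit is 0 the prefix is any valid string of length n-1; if it is 1 the string must end in 01 with a valid prefix of length n-2. So a(n) = a(n-1) + a(n-2), a(1)=2, a(2)=3.
Iterating the recurrence: a(1)=2, a(2)=3, a(3)=5, a(4)=8, a(5)=13, a(6)=21, a(7)=34, a(8)=55, a(9)=89, a(10)=144, a(11)=233, a(12)=377, a(13)=610, a(14)=987, a(15)=1597, a(16)=2584, a(17)=4181, a(18)=6765, a(19)=10946, a(20)=17711, a(21)=28657, a(22)=46368.

Final answer: 46368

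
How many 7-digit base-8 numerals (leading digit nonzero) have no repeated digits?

First digit: 7 (nonzero). Second: 7 (not first). Third: 6, etc.
Total: 7 x 7 x 6 x 5 x 4 x 3 x 2.

Final answer: 35280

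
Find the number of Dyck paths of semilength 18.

Total monotonic paths to (18,18): C(36,18) = 9075135300.
A path is bad iff it touches y = x + 1; reflecting its initial segment maps bad paths bijectively onto all paths to (17,19), of which there are C(36,19) = 8597496600.
Valid Dyck paths: 9075135300 - 8597496600.
(Equivalently, C_{18} = C(36,18)/19 = 9075135300/19.)

Final answer: C_{18} = 477638700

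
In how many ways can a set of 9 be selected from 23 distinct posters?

C(23,9) = 23!/(9! x 14!).

Final answer: \binom{23}{9} = 817190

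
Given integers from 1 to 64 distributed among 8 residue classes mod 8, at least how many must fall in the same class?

By pigeonhole with 64 objects and 8 categories: ceiling(64/8).

Final answer: 8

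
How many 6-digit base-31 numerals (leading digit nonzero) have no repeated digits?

First digit: 30 (nonzero). Second: 30 (not first). Third: 29, etc.
Total: 30 x 30 x 29 x 28 x 27 x 26.

Final answer: 513021600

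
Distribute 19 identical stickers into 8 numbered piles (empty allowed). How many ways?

Stars and bars: C(n+k-1, k-1) = C(26,7).

Final answer: C(26,7) = 657800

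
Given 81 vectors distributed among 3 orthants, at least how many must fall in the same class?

By pigeonhole with 81 objects and 3 categories: ceiling(81/3).

Final answer: 27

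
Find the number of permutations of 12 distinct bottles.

The number of ways to arrange 12 distinct objects is 12!.

Final answer: 12! = 479001600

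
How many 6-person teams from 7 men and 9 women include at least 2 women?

Sum over valid woman counts:
C(9,2)C(7,4) = 1260
C(9,3)C(7,3) = 2940
C(9,4)C(7,2) = 2646
C(9,5)C(7,1) = 882
C(9,6)C(7,0) = 84
Total: 1260 + 2940 + 2646 + 882 + 84.

Final answer: 7812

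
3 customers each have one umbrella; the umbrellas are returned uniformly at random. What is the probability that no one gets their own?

Derangements satisfy D(n) = (n-1)(D(n-1) + D(n-2)), starting from D(0)=1, D(1)=0.
Building up: D(2)=1, D(3)=2.
Total arrangements: 3! = 6.
Probability = D(3)/3! = 1/3.

Final answer: D(3)/3! = 2/6 = 0.333333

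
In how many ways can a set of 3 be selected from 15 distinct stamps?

C(15,3) = 15!/(3! x (15-3)!).

Final answer: C(15,3) = 455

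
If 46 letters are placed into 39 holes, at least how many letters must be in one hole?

By the pigeonhole principle: ceiling(46/39).

Final answer: 2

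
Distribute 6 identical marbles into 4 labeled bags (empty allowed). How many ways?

Stars and bars: C(n+k-1, k-1) = C(9,3).

Final answer: C(9,3) = 84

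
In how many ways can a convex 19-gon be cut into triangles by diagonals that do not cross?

This is counted by the nth Catalan number C_n. Here n = 19 - 2 = 17.
C_n = C(2n,n) - C(2n,n+1), so C_{17} = C(34,17) - C(34,18) = 2333606220 - 2203961430.

Final answer: C_{17} = 129644790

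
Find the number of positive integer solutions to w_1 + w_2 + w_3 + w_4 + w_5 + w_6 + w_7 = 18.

Substitute w'_i = w_i - 1 (so w'_i >= 0). Then sum w'_i = 18 - 7 = 11.
Stars and bars: C(11+7-1, 7-1) = C(17,6).

Final answer: C(17,6) = 12376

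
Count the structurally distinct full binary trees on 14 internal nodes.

The structures are counted by the Catalan number C_n. Here n = 14.
C_n = C(2n,n) - C(2n,n+1), so C_{14} = C(28,14) - C(28,15) = 40116600 - 37442160.

Final answer: C_{14} = 2674440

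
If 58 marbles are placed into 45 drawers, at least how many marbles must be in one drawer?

By the pigeonhole principle: ceiling(58/45).

Final answer: 2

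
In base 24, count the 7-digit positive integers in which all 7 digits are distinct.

First digit: 23 (nonzero). Second: 23 (not first). Third: 22, etc.
Total: 23 x 23 x 22 x 21 x 20 x 19 x 18.

Final answer: 1671682320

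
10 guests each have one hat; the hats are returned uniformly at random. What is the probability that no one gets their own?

Derangements satisfy D(n) = (n-1)(D(n-1) + D(n-2)), starting from D(0)=1, D(1)=0.
Building up: D(2)=1, D(3)=2, D(4)=9, D(5)=44, D(6)=265, D(7)=1854, D(8)=14833, D(9)=133496, D(10)=1334961.
Total arrangements: 10! = 3628800.
Probability = D(10)/10! = 16481/44800.

Final answer: D(10)/10! = 1334961/3628800 = 0.367879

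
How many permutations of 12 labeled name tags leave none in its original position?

D(n) = (n-1)(D(n-1) + D(n-2)), D(0)=1, D(1)=0.
D(2) = 1 x (0 + 1) = 1
D(3) = 2 x (1 + 0) = 2
D(4) = 3 x (2 + 1) = 9
D(5) = 4 x (9 + 2) = 44
D(6) = 5 x (44 + 9) = 265
D(7) = 6 x (265 + 44) = 1854
D(8) = 7 x (1854 + 265) = 14833
D(9) = 8 x (14833 + 1854) = 133496
D(10) = 9 x (133496 + 14833) = 1334961
D(11) = 10 x (1334961 + 133496) = 14684570
D(12) = 11 x (D(11) + D(10)) = 11 x (14684570 + 1334961)

Final answer: D(12) = 176214841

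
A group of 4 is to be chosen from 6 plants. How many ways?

C(6,4) = 6!/(4! x (6-4)!).

Final answer: C(6,4) = 15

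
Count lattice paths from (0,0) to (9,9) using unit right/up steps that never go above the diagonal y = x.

Total monotonic paths to (9,9): C(18,9) = 48620.
By the reflection principle, paths that go above the diagonal number C(18,10) = 43758.
Valid Dyck paths: 48620 - 43758.
(This is the Catalan number C_{9}.)

Final answer: C_{9} = 4862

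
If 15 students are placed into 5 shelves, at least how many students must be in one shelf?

By the pigeonhole principle: ceiling(15/5).

Final answer: 3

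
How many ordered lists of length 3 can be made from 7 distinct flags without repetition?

P(7,3) = 7!/(7-3)! = 7!/4!.

Final answer: P(7,3) = 210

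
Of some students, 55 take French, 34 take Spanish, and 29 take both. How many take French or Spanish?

|A union B| = |A| + |B| - |A intersect B| = 55 + 34 - 29.

Final answer: 60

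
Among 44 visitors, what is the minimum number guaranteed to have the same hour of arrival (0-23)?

There are 24 possible values for hour of arrival (0-23). With 44 visitors and 24 categories, by pigeonhole: ceiling(44/24).

Final answer: 2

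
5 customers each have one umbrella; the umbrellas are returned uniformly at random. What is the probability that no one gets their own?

Derangements satisfy D(n) = (n-1)(D(n-1) + D(n-2)), starting from D(0)=1, D(1)=0.
Building up: D(2)=1, D(3)=2, D(4)=9, D(5)=44.
Total arrangements: 5! = 120.
Probability = D(5)/5! = 11/30.

Final answer: D(5)/5! = 44/120 = 0.366667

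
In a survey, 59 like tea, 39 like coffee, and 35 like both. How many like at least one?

|A union B| = |A| + |B| - |A intersect B| = 59 + 39 - 35.

Final answer: 63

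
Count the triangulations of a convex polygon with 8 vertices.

The structures are counted by the Catalan number C_n. Here n = 8 - 2 = 6.
C_n = (2n)!/(n!(n+1)!), so C_{6} = 12!/(6! x 7!) = C(12,6)/7 = 924/7.

Final answer: C_{6} = 132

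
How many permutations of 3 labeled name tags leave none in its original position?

D(n) = (n-1)(D(n-1) + D(n-2)), D(0)=1, D(1)=0.
D(2) = 1 x (0 + 1) = 1
D(3) = 2 x (D(2) + D(1)) = 2 x (1 + 0)

Final answer: D(3) = 2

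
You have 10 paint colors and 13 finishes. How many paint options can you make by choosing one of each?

By the multiplication principle: 10 x 13.

Final answer: 130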